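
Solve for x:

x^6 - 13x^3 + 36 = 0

x = 1.5874 or x = 2.0801

Let u = x^3. The equation becomes u^2 - 13u + 36 = 0.
Factor: (u - 9)(u - 4) = 0, so u = 9 or u = 4.
x^3 = 9 gives x = (9)^(1/3) ~= 2.0801.
x^3 = 4 gives x = (4)^(1/3) ~= 1.5874.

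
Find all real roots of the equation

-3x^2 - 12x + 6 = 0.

x = -4.4495 or x = 0.4495

Discriminant: (-12)^2 - 4*(-3)*6 = 216.
Quadratic formula: x = (12 +/- sqrt(216)) / (-6).
So x = -sqrt(6) - 2 ~= -4.4495 or x = -2 + sqrt(6) ~= 0.4495.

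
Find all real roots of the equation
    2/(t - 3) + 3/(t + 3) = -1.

t = -6.772 or t = 1.772

Multiply both sides by (t - 3)(t + 3):
2(t + 3) + 3(t - 3) = -(t - 3)(t + 3).
Expand and collect terms: -t² - 5t + 12 = 0.
By the quadratic formula, t = (5 ± √73) / -2, so t ≈ -6.772 or t ≈ 1.772.
Neither value makes a denominator zero (t ≠ 3, t ≠ -3), so both are valid.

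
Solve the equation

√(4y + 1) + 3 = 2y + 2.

y = 2

Isolate the radical: √(4y + 1) = 2y - 1.
Square both sides: 4y + 1 = (2y - 1)².
Expand and rearrange: 4y² - 8y = 0.
Solving gives y = 2 or y = 0.
Check each candidate in the original equation:
  y = 2: √(9) = 3, while 2y - 1 = 3 — valid.
  y = 0: √(1) = 1, while 2y - 1 = -1 — extraneous.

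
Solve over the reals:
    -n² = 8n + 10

n = -6.4495 or n = -1.5505

Rearrange to standard form: -n² - 8n - 10 = 0.
Discriminant: (-8)² − 4·(-1)·(-10) = 24.
Quadratic formula: n = (8 ± √24) / (-2).
So n = -4 - √(6) ≈ -6.4495 or n = -4 + √(6) ≈ -1.5505.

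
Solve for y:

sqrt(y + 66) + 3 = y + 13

Isolate the radical: sqrt(y + 66) = y + 10.
Square both sides: y + 66 = (y + 10)^2.
Expand and rearrange: y^2 + 19y + 34 = 0.
Solving gives y = -2 or y = -17.
Check each candidate in the original equation:
  y = -2: sqrt(64) = 8, while y + 10 = 8 — valid.
  y = -17: sqrt(49) = 7, while y + 10 = -7 — extraneous.

y = -2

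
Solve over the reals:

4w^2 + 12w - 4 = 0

w = -3.3028 or w = 0.3028

Discriminant: (12)^2 - 4*4*(-4) = 208.
Quadratic formula: w = (-12 +/- sqrt(208)) / 8.
So w = -3/2 + sqrt(13)/2 ~= 0.3028 or w = -sqrt(13)/2 - 3/2 ~= -3.3028.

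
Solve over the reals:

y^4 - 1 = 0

y = -1 or y = 1

Let u = y^2. The equation becomes u^2 - 1 = 0.
Factor: (u - 1)(u + 1) = 0, so u = 1 or u = -1.
y^2 = 1 gives y = +/-1.
y^2 = -1 < 0 has no real solution.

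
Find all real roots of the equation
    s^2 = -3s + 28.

s = -7 or s = 4

Bring every term to one side: s^2 + 3s - 28 = 0.
Factor: (s + 7)(s - 4) = 0.
So s = -7 or s = 4.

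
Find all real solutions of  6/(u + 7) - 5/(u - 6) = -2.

u = -9.5853 or u = 8.0853

Multiply both sides by (u + 7)(u - 6):
6(u - 6) - 5(u + 7) = -2(u + 7)(u - 6).
Expand and collect terms: -2u² - 3u + 155 = 0.
By the quadratic formula, u = (3 ± √1249) / -4, so u ≈ -9.5853 or u ≈ 8.0853.
Neither value makes a denominator zero (u ≠ -7, u ≠ 6), so both are valid.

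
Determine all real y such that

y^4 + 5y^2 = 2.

y = -0.6101 or y = 0.6101

Let u = y^2. The equation becomes u^2 + 5u - 2 = 0.
By the quadratic formula, u = -5/2 + sqrt(33)/2 or u = -sqrt(33)/2 - 5/2.
y^2 = -5/2 + sqrt(33)/2 gives y = +/-sqrt(-5/2 + sqrt(33)/2) ~= +/-0.6101.
y^2 = -sqrt(33)/2 - 5/2 < 0 has no real solution.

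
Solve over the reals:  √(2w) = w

Square both sides: 2w = (w)².
Expand and rearrange: w² - 2w = 0.
Solving gives w = 2 or w = 0.
Check each candidate in the original equation:
  w = 2: √(4) = 2, while w = 2 — valid.
  w = 0: √(0) = 0, while w = 0 — valid.

w = 0 or w = 2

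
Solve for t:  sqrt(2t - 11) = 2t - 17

t = 10

Square both sides: 2t - 11 = (2t - 17)^2.
Expand and rearrange: 4t^2 - 70t + 300 = 0.
Solving gives t = 10 or t = 7.5.
Check each candidate in the original equation:
  t = 10: sqrt(9) = 3, while 2t - 17 = 3 — valid.
  t = 7.5: sqrt(4) = 2, while 2t - 17 = -2 — extraneous.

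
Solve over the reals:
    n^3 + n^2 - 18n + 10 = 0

Possible rational roots are divisors of 10. Testing n = -5 gives 0, so (n + 5) is a factor.
Divide: n^3 + n^2 - 18n + 10 = (n + 5)(n^2 - 4n + 2).
Apply the quadratic formula to n^2 - 4n + 2 = 0: n = (4 +/- sqrt(8))/2, i.e. n ~= 3.4142 or n ~= 0.5858.

n = -5 or n = 0.5858 or n = 3.4142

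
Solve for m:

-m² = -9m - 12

Rearrange to standard form: -m² + 9m + 12 = 0.
Discriminant: (9)² − 4·(-1)·12 = 129.
Quadratic formula: m = (-9 ± √129) / (-2).
So m = 9/2 - √(129)/2 ≈ -1.1789 or m = 9/2 + √(129)/2 ≈ 10.1789.

m = -1.1789 or m = 10.1789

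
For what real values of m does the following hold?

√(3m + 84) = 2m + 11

Square both sides: 3m + 84 = (2m + 11)².
Expand and rearrange: 4m² + 41m + 37 = 0.
Solving gives m = -1 or m = -9.25.
Check each candidate in the original equation:
  m = -1: √(81) = 9, while 2m + 11 = 9 — valid.
  m = -9.25: √(56.25) = 7.5, while 2m + 11 = -7.5 — extraneous.

m = -1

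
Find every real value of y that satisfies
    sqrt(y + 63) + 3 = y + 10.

Isolate the radical: sqrt(y + 63) = y + 7.
Square both sides: y + 63 = (y + 7)^2.
Expand and rearrange: y^2 + 13y - 14 = 0.
Solving gives y = 1 or y = -14.
Check each candidate in the original equation:
  y = 1: sqrt(64) = 8, while y + 7 = 8 — valid.
  y = -14: sqrt(49) = 7, while y + 7 = -7 — extraneous.

y = 1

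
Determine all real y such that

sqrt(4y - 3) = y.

y = 1 or y = 3

Square both sides: 4y - 3 = (y)^2.
Expand and rearrange: y^2 - 4y + 3 = 0.
Solving gives y = 3 or y = 1.
Check each candidate in the original equation:
  y = 3: sqrt(9) = 3, while y = 3 — valid.
  y = 1: sqrt(1) = 1, while y = 1 — valid.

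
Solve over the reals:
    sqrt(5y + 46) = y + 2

Square both sides: 5y + 46 = (y + 2)^2.
Expand and rearrange: y^2 - y - 42 = 0.
Solving gives y = 7 or y = -6.
Check each candidate in the original equation:
  y = 7: sqrt(81) = 9, while y + 2 = 9 — valid.
  y = -6: sqrt(16) = 4, while y + 2 = -4 — extraneous.

y = 7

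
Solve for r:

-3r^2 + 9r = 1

r = 0.1156 or r = 2.8844

Rearrange to standard form: -3r^2 + 9r - 1 = 0.
Discriminant: (9)^2 - 4*(-3)*(-1) = 69.
Quadratic formula: r = (-9 +/- sqrt(69)) / (-6).
So r = 3/2 - sqrt(69)/6 ~= 0.1156 or r = sqrt(69)/6 + 3/2 ~= 2.8844.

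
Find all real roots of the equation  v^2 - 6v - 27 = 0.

Factor: (v + 3)(v - 9) = 0.
So v = -3 or v = 9.

v = -3 or v = 9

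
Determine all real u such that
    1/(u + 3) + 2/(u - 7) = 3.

Multiply both sides by (u + 3)(u - 7):
(u - 7) + 2(u + 3) = 3(u + 3)(u - 7).
Expand and collect terms: 3u² - 15u - 62 = 0.
By the quadratic formula, u = (15 ± √969) / 6, so u ≈ 7.6881 or u ≈ -2.6881.
Neither value makes a denominator zero (u ≠ -3, u ≠ 7), so both are valid.

u = -2.6881 or u = 7.6881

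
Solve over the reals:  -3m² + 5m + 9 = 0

m = -1.0888 or m = 2.7554

Discriminant: (5)² − 4·(-3)·9 = 133.
Quadratic formula: m = (-5 ± √133) / (-6).
So m = 5/6 - √(133)/6 ≈ -1.0888 or m = 5/6 + √(133)/6 ≈ 2.7554.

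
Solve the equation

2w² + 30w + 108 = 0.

Factor: 2(w + 6)(w + 9) = 0.
So w = -6 or w = -9.

w = -9 or w = -6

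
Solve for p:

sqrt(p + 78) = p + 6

Square both sides: p + 78 = (p + 6)^2.
Expand and rearrange: p^2 + 11p - 42 = 0.
Solving gives p = 3 or p = -14.
Check each candidate in the original equation:
  p = 3: sqrt(81) = 9, while p + 6 = 9 — valid.
  p = -14: sqrt(64) = 8, while p + 6 = -8 — extraneous.

p = 3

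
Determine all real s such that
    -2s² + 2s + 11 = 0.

Discriminant: (2)² − 4·(-2)·11 = 92.
Quadratic formula: s = (-2 ± √92) / (-4).
So s = 1/2 - √(23)/2 ≈ -1.8979 or s = 1/2 + √(23)/2 ≈ 2.8979.

s = -1.8979 or s = 2.8979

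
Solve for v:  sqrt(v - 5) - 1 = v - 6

v = 5 or v = 6

Isolate the radical: sqrt(v - 5) = v - 5.
Square both sides: v - 5 = (v - 5)^2.
Expand and rearrange: v^2 - 11v + 30 = 0.
Solving gives v = 6 or v = 5.
Check each candidate in the original equation:
  v = 6: sqrt(1) = 1, while v - 5 = 1 — valid.
  v = 5: sqrt(0) = 0, while v - 5 = 0 — valid.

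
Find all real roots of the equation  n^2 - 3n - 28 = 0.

Factor: (n + 4)(n - 7) = 0.
So n = -4 or n = 7.

n = -4 or n = 7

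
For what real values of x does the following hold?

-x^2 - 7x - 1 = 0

x = -6.8541 or x = -0.1459

Discriminant: (-7)^2 - 4*(-1)*(-1) = 45.
Quadratic formula: x = (7 +/- sqrt(45)) / (-2).
So x = -7/2 - 3*sqrt(5)/2 ~= -6.8541 or x = -7/2 + 3*sqrt(5)/2 ~= -0.1459.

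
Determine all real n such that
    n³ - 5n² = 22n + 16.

n = -2 or n = -1 or n = 8

Rearrange: n³ - 5n² - 22n - 16 = 0.
Possible rational roots are divisors of -16. Testing n = -2 gives 0, so (n + 2) is a factor.
Divide: n³ - 5n² - 22n - 16 = (n + 2)(n² - 7n - 8).
Factor the quadratic: n = 8 or n = -1.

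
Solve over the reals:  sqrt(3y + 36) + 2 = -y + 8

Isolate the radical: sqrt(3y + 36) = -y + 6.
Square both sides: 3y + 36 = (-y + 6)^2.
Expand and rearrange: y^2 - 15y = 0.
Solving gives y = 15 or y = 0.
Check each candidate in the original equation:
  y = 15: sqrt(81) = 9, while -y + 6 = -9 — extraneous.
  y = 0: sqrt(36) = 6, while -y + 6 = 6 — valid.

y = 0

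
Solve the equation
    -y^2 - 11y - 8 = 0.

y = -10.217 or y = -0.783

Discriminant: (-11)^2 - 4*(-1)*(-8) = 89.
Quadratic formula: y = (11 +/- sqrt(89)) / (-2).
So y = -11/2 - sqrt(89)/2 ~= -10.217 or y = -11/2 + sqrt(89)/2 ~= -0.783.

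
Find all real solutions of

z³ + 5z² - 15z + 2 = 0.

Possible rational roots are divisors of 2. Testing z = 2 gives 0, so (z - 2) is a factor.
Divide: z³ + 5z² - 15z + 2 = (z - 2)(z² + 7z - 1).
Apply the quadratic formula to z² + 7z - 1 = 0: z = (-7 ± √53)/2, i.e. z ≈ 0.1401 or z ≈ -7.1401.

z = -7.1401 or z = 0.1401 or z = 2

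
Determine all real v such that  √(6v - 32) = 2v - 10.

Square both sides: 6v - 32 = (2v - 10)².
Expand and rearrange: 4v² - 46v + 132 = 0.
Solving gives v = 6 or v = 5.5.
Check each candidate in the original equation:
  v = 6: √(4) = 2, while 2v - 10 = 2 — valid.
  v = 5.5: √(1) = 1, while 2v - 10 = 1 — valid.

v = 5.5 or v = 6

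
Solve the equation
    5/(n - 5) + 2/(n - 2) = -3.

n = 0.8804 or n = 3.7863

Multiply both sides by (n - 5)(n - 2):
5(n - 2) + 2(n - 5) = -3(n - 5)(n - 2).
Expand and collect terms: -3n^2 + 14n - 10 = 0.
By the quadratic formula, n = (-14 +/- sqrt(76)) / -6, so n ~= 0.8804 or n ~= 3.7863.
Neither value makes a denominator zero (n != 5, n != 2), so both are valid.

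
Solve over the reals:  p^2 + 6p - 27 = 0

p = -9 or p = 3

Factor: (p - 3)(p + 9) = 0.
So p = 3 or p = -9.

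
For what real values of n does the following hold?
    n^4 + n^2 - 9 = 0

n = -1.5942 or n = 1.5942

Let u = n^2. The equation becomes u^2 + u - 9 = 0.
By the quadratic formula, u = -1/2 + sqrt(37)/2 or u = -sqrt(37)/2 - 1/2.
n^2 = -1/2 + sqrt(37)/2 gives n = +/-sqrt(-1/2 + sqrt(37)/2) ~= +/-1.5942.
n^2 = -sqrt(37)/2 - 1/2 < 0 has no real solution.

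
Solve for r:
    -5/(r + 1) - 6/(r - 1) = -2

Multiply both sides by (r + 1)(r - 1):
-5(r - 1) - 6(r + 1) = -2(r + 1)(r - 1).
Expand and collect terms: -2r^2 + 11r + 3 = 0.
By the quadratic formula, r = (-11 +/- sqrt(145)) / -4, so r ~= -0.2604 or r ~= 5.7604.
Neither value makes a denominator zero (r != -1, r != 1), so both are valid.

r = -0.2604 or r = 5.7604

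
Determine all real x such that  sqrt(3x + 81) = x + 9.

Square both sides: 3x + 81 = (x + 9)^2.
Expand and rearrange: x^2 + 15x = 0.
Solving gives x = 0 or x = -15.
Check each candidate in the original equation:
  x = 0: sqrt(81) = 9, while x + 9 = 9 — valid.
  x = -15: sqrt(36) = 6, while x + 9 = -6 — extraneous.

x = 0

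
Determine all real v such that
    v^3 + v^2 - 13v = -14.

Rearrange: v^3 + v^2 - 13v + 14 = 0.
Possible rational roots are divisors of 14. Testing v = 2 gives 0, so (v - 2) is a factor.
Divide: v^3 + v^2 - 13v + 14 = (v - 2)(v^2 + 3v - 7).
Apply the quadratic formula to v^2 + 3v - 7 = 0: v = (-3 +/- sqrt(37))/2, i.e. v ~= 1.5414 or v ~= -4.5414.

v = -4.5414 or v = 1.5414 or v = 2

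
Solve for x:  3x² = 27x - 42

x = 2 or x = 7

Bring every term to one side: 3x² - 27x + 42 = 0.
Factor: 3(x - 7)(x - 2) = 0.
So x = 7 or x = 2.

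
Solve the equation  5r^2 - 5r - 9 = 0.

r = -0.9318 or r = 1.9318

Discriminant: (-5)^2 - 4*5*(-9) = 205.
Quadratic formula: r = (5 +/- sqrt(205)) / 10.
So r = 1/2 + sqrt(205)/10 ~= 1.9318 or r = 1/2 - sqrt(205)/10 ~= -0.9318.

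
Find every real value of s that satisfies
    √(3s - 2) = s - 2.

Square both sides: 3s - 2 = (s - 2)².
Expand and rearrange: s² - 7s + 6 = 0.
Solving gives s = 6 or s = 1.
Check each candidate in the original equation:
  s = 6: √(16) = 4, while s - 2 = 4 — valid.
  s = 1: √(1) = 1, while s - 2 = -1 — extraneous.

s = 6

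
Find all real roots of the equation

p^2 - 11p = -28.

p = 4 or p = 7

Bring every term to one side: p^2 - 11p + 28 = 0.
Factor: (p - 7)(p - 4) = 0.
So p = 7 or p = 4.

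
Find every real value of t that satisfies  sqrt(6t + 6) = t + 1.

Square both sides: 6t + 6 = (t + 1)^2.
Expand and rearrange: t^2 - 4t - 5 = 0.
Solving gives t = 5 or t = -1.
Check each candidate in the original equation:
  t = 5: sqrt(36) = 6, while t + 1 = 6 — valid.
  t = -1: sqrt(0) = 0, while t + 1 = 0 — valid.

t = -1 or t = 5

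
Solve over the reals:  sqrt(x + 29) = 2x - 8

Square both sides: x + 29 = (2x - 8)^2.
Expand and rearrange: 4x^2 - 33x + 35 = 0.
Solving gives x = 7 or x = 1.25.
Check each candidate in the original equation:
  x = 7: sqrt(36) = 6, while 2x - 8 = 6 — valid.
  x = 1.25: sqrt(30.25) = 5.5, while 2x - 8 = -5.5 — extraneous.

x = 7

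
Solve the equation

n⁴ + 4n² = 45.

n = -2.2361 or n = 2.2361

Let u = n². The equation becomes u² + 4u - 45 = 0.
Factor: (u + 9)(u - 5) = 0, so u = -9 or u = 5.
n² = -9 < 0 has no real solution.
n² = 5 gives n = ±√(5) ≈ ±2.2361.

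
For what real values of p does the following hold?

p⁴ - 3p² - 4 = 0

p = -2 or p = 2

Let u = p². The equation becomes u² - 3u - 4 = 0.
Factor: (u - 4)(u + 1) = 0, so u = 4 or u = -1.
p² = 4 gives p = ±2.
p² = -1 < 0 has no real solution.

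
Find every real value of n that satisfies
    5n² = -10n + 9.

Rearrange to standard form: 5n² + 10n - 9 = 0.
Discriminant: (10)² − 4·5·(-9) = 280.
Quadratic formula: n = (-10 ± √280) / 10.
So n = -1 + √(70)/5 ≈ 0.6733 or n = -√(70)/5 - 1 ≈ -2.6733.

n = -2.6733 or n = 0.6733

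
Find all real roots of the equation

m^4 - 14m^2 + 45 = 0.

Let u = m^2. The equation becomes u^2 - 14u + 45 = 0.
Factor: (u - 9)(u - 5) = 0, so u = 9 or u = 5.
m^2 = 9 gives m = +/-3.
m^2 = 5 gives m = +/-sqrt(5) ~= +/-2.2361.

m = -3 or m = -2.2361 or m = 2.2361 or m = 3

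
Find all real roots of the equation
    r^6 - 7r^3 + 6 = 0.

r = 1 or r = 1.8171

Let u = r^3. The equation becomes u^2 - 7u + 6 = 0.
Factor: (u - 1)(u - 6) = 0, so u = 1 or u = 6.
r^3 = 1 gives r = 1.
r^3 = 6 gives r = (6)^(1/3) ~= 1.8171.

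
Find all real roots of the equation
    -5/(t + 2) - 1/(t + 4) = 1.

t = -8.4495 or t = -3.5505

Multiply both sides by (t + 2)(t + 4):
-5(t + 4) - (t + 2) = (t + 2)(t + 4).
Expand and collect terms: t² + 12t + 30 = 0.
By the quadratic formula, t = (-12 ± √24) / 2, so t ≈ -3.5505 or t ≈ -8.4495.
Neither value makes a denominator zero (t ≠ -2, t ≠ -4), so both are valid.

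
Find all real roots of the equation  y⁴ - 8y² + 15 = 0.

y = -2.2361 or y = -1.7321 or y = 1.7321 or y = 2.2361

Let u = y². The equation becomes u² - 8u + 15 = 0.
Factor: (u - 5)(u - 3) = 0, so u = 5 or u = 3.
y² = 5 gives y = ±√(5) ≈ ±2.2361.
y² = 3 gives y = ±√(3) ≈ ±1.7321.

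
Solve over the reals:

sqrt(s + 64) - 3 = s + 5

s = 0

Isolate the radical: sqrt(s + 64) = s + 8.
Square both sides: s + 64 = (s + 8)^2.
Expand and rearrange: s^2 + 15s = 0.
Solving gives s = 0 or s = -15.
Check each candidate in the original equation:
  s = 0: sqrt(64) = 8, while s + 8 = 8 — valid.
  s = -15: sqrt(49) = 7, while s + 8 = -7 — extraneous.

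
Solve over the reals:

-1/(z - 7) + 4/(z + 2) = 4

z = -0.9676 or z = 6.7176

Multiply both sides by (z - 7)(z + 2):
-(z + 2) + 4(z - 7) = 4(z - 7)(z + 2).
Expand and collect terms: 4z^2 - 23z - 26 = 0.
By the quadratic formula, z = (23 +/- sqrt(945)) / 8, so z ~= 6.7176 or z ~= -0.9676.
Neither value makes a denominator zero (z != 7, z != -2), so both are valid.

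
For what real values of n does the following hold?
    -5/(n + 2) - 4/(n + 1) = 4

n = -3.9059 or n = -1.3441

Multiply both sides by (n + 2)(n + 1):
-5(n + 1) - 4(n + 2) = 4(n + 2)(n + 1).
Expand and collect terms: 4n^2 + 21n + 21 = 0.
By the quadratic formula, n = (-21 +/- sqrt(105)) / 8, so n ~= -1.3441 or n ~= -3.9059.
Neither value makes a denominator zero (n != -2, n != -1), so both are valid.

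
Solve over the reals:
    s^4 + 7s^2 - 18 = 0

Let u = s^2. The equation becomes u^2 + 7u - 18 = 0.
Factor: (u - 2)(u + 9) = 0, so u = 2 or u = -9.
s^2 = 2 gives s = +/-sqrt(2) ~= +/-1.4142.
s^2 = -9 < 0 has no real solution.

s = -1.4142 or s = 1.4142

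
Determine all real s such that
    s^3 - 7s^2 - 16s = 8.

Rearrange: s^3 - 7s^2 - 16s - 8 = 0.
Possible rational roots are divisors of -8. Testing s = -1 gives 0, so (s + 1) is a factor.
Divide: s^3 - 7s^2 - 16s - 8 = (s + 1)(s^2 - 8s - 8).
Apply the quadratic formula to s^2 - 8s - 8 = 0: s = (8 +/- sqrt(96))/2, i.e. s ~= 8.899 or s ~= -0.899.

s = -1 or s = -0.899 or s = 8.899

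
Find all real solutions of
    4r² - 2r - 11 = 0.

r = -1.4271 or r = 1.9271

Discriminant: (-2)² − 4·4·(-11) = 180.
Quadratic formula: r = (2 ± √180) / 8.
So r = 1/4 + 3·√(5)/4 ≈ 1.9271 or r = 1/4 - 3·√(5)/4 ≈ -1.4271.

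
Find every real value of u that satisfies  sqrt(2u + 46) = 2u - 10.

Square both sides: 2u + 46 = (2u - 10)^2.
Expand and rearrange: 4u^2 - 42u + 54 = 0.
Solving gives u = 9 or u = 1.5.
Check each candidate in the original equation:
  u = 9: sqrt(64) = 8, while 2u - 10 = 8 — valid.
  u = 1.5: sqrt(49) = 7, while 2u - 10 = -7 — extraneous.

u = 9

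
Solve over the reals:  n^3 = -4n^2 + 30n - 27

Rearrange: n^3 + 4n^2 - 30n + 27 = 0.
Possible rational roots are divisors of 27. Testing n = 3 gives 0, so (n - 3) is a factor.
Divide: n^3 + 4n^2 - 30n + 27 = (n - 3)(n^2 + 7n - 9).
Apply the quadratic formula to n^2 + 7n - 9 = 0: n = (-7 +/- sqrt(85))/2, i.e. n ~= 1.1098 or n ~= -8.1098.

n = -8.1098 or n = 1.1098 or n = 3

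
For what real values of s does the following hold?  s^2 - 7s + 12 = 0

s = 3 or s = 4

Factor: (s - 4)(s - 3) = 0.
So s = 4 or s = 3.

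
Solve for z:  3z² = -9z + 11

z = -3.9324 or z = 0.9324

Rearrange to standard form: 3z² + 9z - 11 = 0.
Discriminant: (9)² − 4·3·(-11) = 213.
Quadratic formula: z = (-9 ± √213) / 6.
So z = -3/2 + √(213)/6 ≈ 0.9324 or z = -√(213)/6 - 3/2 ≈ -3.9324.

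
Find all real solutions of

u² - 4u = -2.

u = 0.5858 or u = 3.4142

Rearrange to standard form: u² - 4u + 2 = 0.
Discriminant: (-4)² − 4·1·2 = 8.
Quadratic formula: u = (4 ± √8) / 2.
So u = √(2) + 2 ≈ 3.4142 or u = 2 - √(2) ≈ 0.5858.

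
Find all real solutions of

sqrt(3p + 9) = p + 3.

Square both sides: 3p + 9 = (p + 3)^2.
Expand and rearrange: p^2 + 3p = 0.
Solving gives p = 0 or p = -3.
Check each candidate in the original equation:
  p = 0: sqrt(9) = 3, while p + 3 = 3 — valid.
  p = -3: sqrt(0) = 0, while p + 3 = 0 — valid.

p = -3 or p = 0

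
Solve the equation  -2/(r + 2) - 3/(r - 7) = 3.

Multiply both sides by (r + 2)(r - 7):
-2(r - 7) - 3(r + 2) = 3(r + 2)(r - 7).
Expand and collect terms: 3r^2 - 10r - 50 = 0.
By the quadratic formula, r = (10 +/- sqrt(700)) / 6, so r ~= 6.0763 or r ~= -2.7429.
Neither value makes a denominator zero (r != -2, r != 7), so both are valid.

r = -2.7429 or r = 6.0763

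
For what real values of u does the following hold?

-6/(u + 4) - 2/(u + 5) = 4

Multiply both sides by (u + 4)(u + 5):
-6(u + 5) - 2(u + 4) = 4(u + 4)(u + 5).
Expand and collect terms: 4u^2 + 44u + 118 = 0.
By the quadratic formula, u = (-44 +/- sqrt(48)) / 8, so u ~= -4.634 or u ~= -6.366.
Neither value makes a denominator zero (u != -4, u != -5), so both are valid.

u = -6.366 or u = -4.634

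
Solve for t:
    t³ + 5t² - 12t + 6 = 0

t = -6.873 or t = 0.873 or t = 1

Possible rational roots are divisors of 6. Testing t = 1 gives 0, so (t - 1) is a factor.
Divide: t³ + 5t² - 12t + 6 = (t - 1)(t² + 6t - 6).
Apply the quadratic formula to t² + 6t - 6 = 0: t = (-6 ± √60)/2, i.e. t ≈ 0.873 or t ≈ -6.873.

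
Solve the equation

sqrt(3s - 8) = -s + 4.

s = 3

Square both sides: 3s - 8 = (-s + 4)^2.
Expand and rearrange: s^2 - 11s + 24 = 0.
Solving gives s = 8 or s = 3.
Check each candidate in the original equation:
  s = 8: sqrt(16) = 4, while -s + 4 = -4 — extraneous.
  s = 3: sqrt(1) = 1, while -s + 4 = 1 — valid.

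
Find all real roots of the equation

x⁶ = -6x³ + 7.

Let u = x³. The equation becomes u² + 6u - 7 = 0.
Factor: (u + 7)(u - 1) = 0, so u = -7 or u = 1.
x³ = -7 gives x = -∛(7) ≈ -1.9129.
x³ = 1 gives x = 1.

x = -1.9129 or x = 1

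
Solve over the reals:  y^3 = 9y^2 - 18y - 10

y = -0.4495 or y = 4.4495 or y = 5

Rearrange: y^3 - 9y^2 + 18y + 10 = 0.
Possible rational roots are divisors of 10. Testing y = 5 gives 0, so (y - 5) is a factor.
Divide: y^3 - 9y^2 + 18y + 10 = (y - 5)(y^2 - 4y - 2).
Apply the quadratic formula to y^2 - 4y - 2 = 0: y = (4 +/- sqrt(24))/2, i.e. y ~= 4.4495 or y ~= -0.4495.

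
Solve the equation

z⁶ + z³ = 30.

z = -1.8171 or z = 1.71

Let u = z³. The equation becomes u² + u - 30 = 0.
Factor: (u - 5)(u + 6) = 0, so u = 5 or u = -6.
z³ = 5 gives z = ∛(5) ≈ 1.71.
z³ = -6 gives z = -∛(6) ≈ -1.8171.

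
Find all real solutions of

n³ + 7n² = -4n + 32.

n = -4.7016 or n = -4 or n = 1.7016

Rearrange: n³ + 7n² + 4n - 32 = 0.
Possible rational roots are divisors of -32. Testing n = -4 gives 0, so (n + 4) is a factor.
Divide: n³ + 7n² + 4n - 32 = (n + 4)(n² + 3n - 8).
Apply the quadratic formula to n² + 3n - 8 = 0: n = (-3 ± √41)/2, i.e. n ≈ 1.7016 or n ≈ -4.7016.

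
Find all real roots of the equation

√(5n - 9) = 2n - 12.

n = 9

Square both sides: 5n - 9 = (2n - 12)².
Expand and rearrange: 4n² - 53n + 153 = 0.
Solving gives n = 9 or n = 4.25.
Check each candidate in the original equation:
  n = 9: √(36) = 6, while 2n - 12 = 6 — valid.
  n = 4.25: √(12.25) = 3.5, while 2n - 12 = -3.5 — extraneous.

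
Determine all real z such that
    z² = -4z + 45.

Bring every term to one side: z² + 4z - 45 = 0.
Factor: (z - 5)(z + 9) = 0.
So z = 5 or z = -9.

z = -9 or z = 5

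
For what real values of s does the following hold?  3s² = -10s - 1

Rearrange to standard form: 3s² + 10s + 1 = 0.
Discriminant: (10)² − 4·3·1 = 88.
Quadratic formula: s = (-10 ± √88) / 6.
So s = -5/3 + √(22)/3 ≈ -0.1032 or s = -5/3 - √(22)/3 ≈ -3.2301.

s = -3.2301 or s = -0.1032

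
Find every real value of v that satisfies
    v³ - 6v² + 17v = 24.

Rearrange: v³ - 6v² + 17v - 24 = 0.
Possible rational roots are divisors of -24. Testing v = 3 gives 0, so (v - 3) is a factor.
Divide: v³ - 6v² + 17v - 24 = (v - 3)(v² - 3v + 8).
The quadratic v² - 3v + 8 has discriminant -23 < 0, so no further real roots.

v = 3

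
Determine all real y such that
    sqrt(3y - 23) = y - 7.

y = 8 or y = 9

Square both sides: 3y - 23 = (y - 7)^2.
Expand and rearrange: y^2 - 17y + 72 = 0.
Solving gives y = 9 or y = 8.
Check each candidate in the original equation:
  y = 9: sqrt(4) = 2, while y - 7 = 2 — valid.
  y = 8: sqrt(1) = 1, while y - 7 = 1 — valid.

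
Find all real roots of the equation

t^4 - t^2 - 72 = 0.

Let u = t^2. The equation becomes u^2 - u - 72 = 0.
Factor: (u - 9)(u + 8) = 0, so u = 9 or u = -8.
t^2 = 9 gives t = +/-3.
t^2 = -8 < 0 has no real solution.

t = -3 or t = 3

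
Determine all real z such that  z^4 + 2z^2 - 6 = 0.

z = -1.2829 or z = 1.2829

Let u = z^2. The equation becomes u^2 + 2u - 6 = 0.
By the quadratic formula, u = -1 + sqrt(7) or u = -sqrt(7) - 1.
z^2 = -1 + sqrt(7) gives z = +/-sqrt(-1 + sqrt(7)) ~= +/-1.2829.
z^2 = -sqrt(7) - 1 < 0 has no real solution.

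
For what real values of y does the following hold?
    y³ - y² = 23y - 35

Rearrange: y³ - y² - 23y + 35 = 0.
Possible rational roots are divisors of 35. Testing y = -5 gives 0, so (y + 5) is a factor.
Divide: y³ - y² - 23y + 35 = (y + 5)(y² - 6y + 7).
Apply the quadratic formula to y² - 6y + 7 = 0: y = (6 ± √8)/2, i.e. y ≈ 4.4142 or y ≈ 1.5858.

y = -5 or y = 1.5858 or y = 4.4142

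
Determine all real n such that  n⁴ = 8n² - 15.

Let u = n². The equation becomes u² - 8u + 15 = 0.
Factor: (u - 3)(u - 5) = 0, so u = 3 or u = 5.
n² = 3 gives n = ±√(3) ≈ ±1.7321.
n² = 5 gives n = ±√(5) ≈ ±2.2361.

n = -2.2361 or n = -1.7321 or n = 1.7321 or n = 2.2361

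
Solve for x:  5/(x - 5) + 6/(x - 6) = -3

x = 1.8107 or x = 5.5226

Multiply both sides by (x - 5)(x - 6):
5(x - 6) + 6(x - 5) = -3(x - 5)(x - 6).
Expand and collect terms: -3x² + 22x - 30 = 0.
By the quadratic formula, x = (-22 ± √124) / -6, so x ≈ 1.8107 or x ≈ 5.5226.
Neither value makes a denominator zero (x ≠ 5, x ≠ 6), so both are valid.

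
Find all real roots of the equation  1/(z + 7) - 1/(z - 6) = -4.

z = -7.2454 or z = 6.2454

Multiply both sides by (z + 7)(z - 6):
(z - 6) - (z + 7) = -4(z + 7)(z - 6).
Expand and collect terms: -4z² - 4z + 181 = 0.
By the quadratic formula, z = (4 ± √2912) / -8, so z ≈ -7.2454 or z ≈ 6.2454.
Neither value makes a denominator zero (z ≠ -7, z ≠ 6), so both are valid.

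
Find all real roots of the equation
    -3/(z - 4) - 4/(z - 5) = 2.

z = 1 or z = 4.5

Multiply both sides by (z - 4)(z - 5):
-3(z - 5) - 4(z - 4) = 2(z - 4)(z - 5).
Expand and collect terms: 2z² - 11z + 9 = 0.
Factor or apply the quadratic formula: z = 4.5 or z = 1.
Neither value makes a denominator zero (z ≠ 4, z ≠ 5), so both are valid.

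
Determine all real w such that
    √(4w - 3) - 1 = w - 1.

w = 1 or w = 3

Isolate the radical: √(4w - 3) = w.
Square both sides: 4w - 3 = (w)².
Expand and rearrange: w² - 4w + 3 = 0.
Solving gives w = 3 or w = 1.
Check each candidate in the original equation:
  w = 3: √(9) = 3, while w = 3 — valid.
  w = 1: √(1) = 1, while w = 1 — valid.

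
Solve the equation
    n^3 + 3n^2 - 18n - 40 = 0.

Possible rational roots are divisors of -40. Testing n = -5 gives 0, so (n + 5) is a factor.
Divide: n^3 + 3n^2 - 18n - 40 = (n + 5)(n^2 - 2n - 8).
Factor the quadratic: n = 4 or n = -2.

n = -5 or n = -2 or n = 4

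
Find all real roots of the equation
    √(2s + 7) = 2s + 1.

s = 1

Square both sides: 2s + 7 = (2s + 1)².
Expand and rearrange: 4s² + 2s - 6 = 0.
Solving gives s = 1 or s = -1.5.
Check each candidate in the original equation:
  s = 1: √(9) = 3, while 2s + 1 = 3 — valid.
  s = -1.5: √(4) = 2, while 2s + 1 = -2 — extraneous.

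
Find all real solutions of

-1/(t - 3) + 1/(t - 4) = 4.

Multiply both sides by (t - 3)(t - 4):
-(t - 4) + (t - 3) = 4(t - 3)(t - 4).
Expand and collect terms: 4t² - 28t + 47 = 0.
By the quadratic formula, t = (28 ± √32) / 8, so t ≈ 4.2071 or t ≈ 2.7929.
Neither value makes a denominator zero (t ≠ 3, t ≠ 4), so both are valid.

t = 2.7929 or t = 4.2071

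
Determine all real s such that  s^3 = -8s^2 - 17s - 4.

s = -4 or s = -3.7321 or s = -0.2679

Rearrange: s^3 + 8s^2 + 17s + 4 = 0.
Possible rational roots are divisors of 4. Testing s = -4 gives 0, so (s + 4) is a factor.
Divide: s^3 + 8s^2 + 17s + 4 = (s + 4)(s^2 + 4s + 1).
Apply the quadratic formula to s^2 + 4s + 1 = 0: s = (-4 +/- sqrt(12))/2, i.e. s ~= -0.2679 or s ~= -3.7321.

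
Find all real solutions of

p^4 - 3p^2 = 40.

Let u = p^2. The equation becomes u^2 - 3u - 40 = 0.
Factor: (u - 8)(u + 5) = 0, so u = 8 or u = -5.
p^2 = 8 gives p = +/-2*sqrt(2) ~= +/-2.8284.
p^2 = -5 < 0 has no real solution.

p = -2.8284 or p = 2.8284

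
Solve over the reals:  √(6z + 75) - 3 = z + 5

z = 1

Isolate the radical: √(6z + 75) = z + 8.
Square both sides: 6z + 75 = (z + 8)².
Expand and rearrange: z² + 10z - 11 = 0.
Solving gives z = 1 or z = -11.
Check each candidate in the original equation:
  z = 1: √(81) = 9, while z + 8 = 9 — valid.
  z = -11: √(9) = 3, while z + 8 = -3 — extraneous.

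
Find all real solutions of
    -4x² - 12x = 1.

Rearrange to standard form: -4x² - 12x - 1 = 0.
Discriminant: (-12)² − 4·(-4)·(-1) = 128.
Quadratic formula: x = (12 ± √128) / (-8).
So x = -3/2 - √(2) ≈ -2.9142 or x = -3/2 + √(2) ≈ -0.0858.

x = -2.9142 or x = -0.0858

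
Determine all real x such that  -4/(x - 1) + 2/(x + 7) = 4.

Multiply both sides by (x - 1)(x + 7):
-4(x + 7) + 2(x - 1) = 4(x - 1)(x + 7).
Expand and collect terms: 4x² + 26x + 2 = 0.
By the quadratic formula, x = (-26 ± √644) / 8, so x ≈ -0.0779 or x ≈ -6.4221.
Neither value makes a denominator zero (x ≠ 1, x ≠ -7), so both are valid.

x = -6.4221 or x = -0.0779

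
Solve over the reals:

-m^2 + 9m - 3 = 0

Discriminant: (9)^2 - 4*(-1)*(-3) = 69.
Quadratic formula: m = (-9 +/- sqrt(69)) / (-2).
So m = 9/2 - sqrt(69)/2 ~= 0.3467 or m = sqrt(69)/2 + 9/2 ~= 8.6533.

m = 0.3467 or m = 8.6533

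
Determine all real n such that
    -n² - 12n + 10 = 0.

Discriminant: (-12)² − 4·(-1)·10 = 184.
Quadratic formula: n = (12 ± √184) / (-2).
So n = -√(46) - 6 ≈ -12.7823 or n = -6 + √(46) ≈ 0.7823.

n = -12.7823 or n = 0.7823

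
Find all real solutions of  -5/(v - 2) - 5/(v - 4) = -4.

Multiply both sides by (v - 2)(v - 4):
-5(v - 4) - 5(v - 2) = -4(v - 2)(v - 4).
Expand and collect terms: -4v² + 34v - 62 = 0.
By the quadratic formula, v = (-34 ± √164) / -8, so v ≈ 2.6492 or v ≈ 5.8508.
Neither value makes a denominator zero (v ≠ 2, v ≠ 4), so both are valid.

v = 2.6492 or v = 5.8508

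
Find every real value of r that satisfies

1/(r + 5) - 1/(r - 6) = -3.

Multiply both sides by (r + 5)(r - 6):
(r - 6) - (r + 5) = -3(r + 5)(r - 6).
Expand and collect terms: -3r^2 + 3r + 101 = 0.
By the quadratic formula, r = (-3 +/- sqrt(1221)) / -6, so r ~= -5.3238 or r ~= 6.3238.
Neither value makes a denominator zero (r != -5, r != 6), so both are valid.

r = -5.3238 or r = 6.3238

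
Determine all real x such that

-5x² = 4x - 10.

Rearrange to standard form: -5x² - 4x + 10 = 0.
Discriminant: (-4)² − 4·(-5)·10 = 216.
Quadratic formula: x = (4 ± √216) / (-10).
So x = -3·√(6)/5 - 2/5 ≈ -1.8697 or x = -2/5 + 3·√(6)/5 ≈ 1.0697.

x = -1.8697 or x = 1.0697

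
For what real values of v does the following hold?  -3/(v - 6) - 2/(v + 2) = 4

v = -2.5481 or v = 5.2981

Multiply both sides by (v - 6)(v + 2):
-3(v + 2) - 2(v - 6) = 4(v - 6)(v + 2).
Expand and collect terms: 4v² - 11v - 54 = 0.
By the quadratic formula, v = (11 ± √985) / 8, so v ≈ 5.2981 or v ≈ -2.5481.
Neither value makes a denominator zero (v ≠ 6, v ≠ -2), so both are valid.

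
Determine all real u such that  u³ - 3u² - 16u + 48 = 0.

Possible rational roots are divisors of 48. Testing u = 4 gives 0, so (u - 4) is a factor.
Divide: u³ - 3u² - 16u + 48 = (u - 4)(u² + u - 12).
Factor the quadratic: u = 3 or u = -4.

u = -4 or u = 3 or u = 4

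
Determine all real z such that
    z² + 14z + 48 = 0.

Factor: (z + 8)(z + 6) = 0.
So z = -8 or z = -6.

z = -8 or z = -6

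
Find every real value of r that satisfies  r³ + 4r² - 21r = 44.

r = -6.2361 or r = -1.7639 or r = 4

Rearrange: r³ + 4r² - 21r - 44 = 0.
Possible rational roots are divisors of -44. Testing r = 4 gives 0, so (r - 4) is a factor.
Divide: r³ + 4r² - 21r - 44 = (r - 4)(r² + 8r + 11).
Apply the quadratic formula to r² + 8r + 11 = 0: r = (-8 ± √20)/2, i.e. r ≈ -1.7639 or r ≈ -6.2361.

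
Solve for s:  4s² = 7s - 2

Rearrange to standard form: 4s² - 7s + 2 = 0.
Discriminant: (-7)² − 4·4·2 = 17.
Quadratic formula: s = (7 ± √17) / 8.
So s = √(17)/8 + 7/8 ≈ 1.3904 or s = 7/8 - √(17)/8 ≈ 0.3596.

s = 0.3596 or s = 1.3904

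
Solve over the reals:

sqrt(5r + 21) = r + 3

r = 3

Square both sides: 5r + 21 = (r + 3)^2.
Expand and rearrange: r^2 + r - 12 = 0.
Solving gives r = 3 or r = -4.
Check each candidate in the original equation:
  r = 3: sqrt(36) = 6, while r + 3 = 6 — valid.
  r = -4: sqrt(1) = 1, while r + 3 = -1 — extraneous.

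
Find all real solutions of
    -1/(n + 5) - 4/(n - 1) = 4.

n = -5.2972 or n = 0.0472

Multiply both sides by (n + 5)(n - 1):
-(n - 1) - 4(n + 5) = 4(n + 5)(n - 1).
Expand and collect terms: 4n² + 21n - 1 = 0.
By the quadratic formula, n = (-21 ± √457) / 8, so n ≈ 0.0472 or n ≈ -5.2972.
Neither value makes a denominator zero (n ≠ -5, n ≠ 1), so both are valid.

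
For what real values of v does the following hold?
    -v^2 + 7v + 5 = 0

v = -0.6533 or v = 7.6533

Discriminant: (7)^2 - 4*(-1)*5 = 69.
Quadratic formula: v = (-7 +/- sqrt(69)) / (-2).
So v = 7/2 - sqrt(69)/2 ~= -0.6533 or v = 7/2 + sqrt(69)/2 ~= 7.6533.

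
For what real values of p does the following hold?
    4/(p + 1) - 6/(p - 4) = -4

Multiply both sides by (p + 1)(p - 4):
4(p - 4) - 6(p + 1) = -4(p + 1)(p - 4).
Expand and collect terms: -4p^2 + 14p + 38 = 0.
By the quadratic formula, p = (-14 +/- sqrt(804)) / -8, so p ~= -1.7944 or p ~= 5.2944.
Neither value makes a denominator zero (p != -1, p != 4), so both are valid.

p = -1.7944 or p = 5.2944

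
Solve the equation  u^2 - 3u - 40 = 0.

u = -5 or u = 8

Factor: (u + 5)(u - 8) = 0.
So u = -5 or u = 8.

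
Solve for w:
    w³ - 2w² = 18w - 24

Rearrange: w³ - 2w² - 18w + 24 = 0.
Possible rational roots are divisors of 24. Testing w = -4 gives 0, so (w + 4) is a factor.
Divide: w³ - 2w² - 18w + 24 = (w + 4)(w² - 6w + 6).
Apply the quadratic formula to w² - 6w + 6 = 0: w = (6 ± √12)/2, i.e. w ≈ 4.7321 or w ≈ 1.2679.

w = -4 or w = 1.2679 or w = 4.7321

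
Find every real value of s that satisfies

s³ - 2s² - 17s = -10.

s = -3.5616 or s = 0.5616 or s = 5

Rearrange: s³ - 2s² - 17s + 10 = 0.
Possible rational roots are divisors of 10. Testing s = 5 gives 0, so (s - 5) is a factor.
Divide: s³ - 2s² - 17s + 10 = (s - 5)(s² + 3s - 2).
Apply the quadratic formula to s² + 3s - 2 = 0: s = (-3 ± √17)/2, i.e. s ≈ 0.5616 or s ≈ -3.5616.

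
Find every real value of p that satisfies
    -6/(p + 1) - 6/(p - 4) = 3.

p = -3.7016 or p = 2.7016

Multiply both sides by (p + 1)(p - 4):
-6(p - 4) - 6(p + 1) = 3(p + 1)(p - 4).
Expand and collect terms: 3p^2 + 3p - 30 = 0.
By the quadratic formula, p = (-3 +/- sqrt(369)) / 6, so p ~= 2.7016 or p ~= -3.7016.
Neither value makes a denominator zero (p != -1, p != 4), so both are valid.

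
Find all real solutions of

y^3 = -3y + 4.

y = 1

Rearrange: y^3 + 3y - 4 = 0.
Possible rational roots are divisors of -4. Testing y = 1 gives 0, so (y - 1) is a factor.
Divide: y^3 + 3y - 4 = (y - 1)(y^2 + y + 4).
The quadratic y^2 + y + 4 has discriminant -15 < 0, so no further real roots.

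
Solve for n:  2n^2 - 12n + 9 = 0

n = 0.8787 or n = 5.1213

Discriminant: (-12)^2 - 4*2*9 = 72.
Quadratic formula: n = (12 +/- sqrt(72)) / 4.
So n = 3*sqrt(2)/2 + 3 ~= 5.1213 or n = 3 - 3*sqrt(2)/2 ~= 0.8787.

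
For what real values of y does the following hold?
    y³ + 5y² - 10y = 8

Rearrange: y³ + 5y² - 10y - 8 = 0.
Possible rational roots are divisors of -8. Testing y = 2 gives 0, so (y - 2) is a factor.
Divide: y³ + 5y² - 10y - 8 = (y - 2)(y² + 7y + 4).
Apply the quadratic formula to y² + 7y + 4 = 0: y = (-7 ± √33)/2, i.e. y ≈ -0.6277 or y ≈ -6.3723.

y = -6.3723 or y = -0.6277 or y = 2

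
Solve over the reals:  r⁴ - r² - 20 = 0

Let u = r². The equation becomes u² - u - 20 = 0.
Factor: (u + 4)(u - 5) = 0, so u = -4 or u = 5.
r² = -4 < 0 has no real solution.
r² = 5 gives r = ±√(5) ≈ ±2.2361.

r = -2.2361 or r = 2.2361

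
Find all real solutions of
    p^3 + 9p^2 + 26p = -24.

Rearrange: p^3 + 9p^2 + 26p + 24 = 0.
Possible rational roots are divisors of 24. Testing p = -2 gives 0, so (p + 2) is a factor.
Divide: p^3 + 9p^2 + 26p + 24 = (p + 2)(p^2 + 7p + 12).
Factor the quadratic: p = -3 or p = -4.

p = -4 or p = -3 or p = -2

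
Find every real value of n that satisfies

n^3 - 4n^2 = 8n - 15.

Rearrange: n^3 - 4n^2 - 8n + 15 = 0.
Possible rational roots are divisors of 15. Testing n = 5 gives 0, so (n - 5) is a factor.
Divide: n^3 - 4n^2 - 8n + 15 = (n - 5)(n^2 + n - 3).
Apply the quadratic formula to n^2 + n - 3 = 0: n = (-1 +/- sqrt(13))/2, i.e. n ~= 1.3028 or n ~= -2.3028.

n = -2.3028 or n = 1.3028 or n = 5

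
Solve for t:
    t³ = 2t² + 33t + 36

t = -4 or t = -1.2426 or t = 7.2426

Rearrange: t³ - 2t² - 33t - 36 = 0.
Possible rational roots are divisors of -36. Testing t = -4 gives 0, so (t + 4) is a factor.
Divide: t³ - 2t² - 33t - 36 = (t + 4)(t² - 6t - 9).
Apply the quadratic formula to t² - 6t - 9 = 0: t = (6 ± √72)/2, i.e. t ≈ 7.2426 or t ≈ -1.2426.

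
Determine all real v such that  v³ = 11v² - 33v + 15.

v = 0.5505 or v = 5 or v = 5.4495

Rearrange: v³ - 11v² + 33v - 15 = 0.
Possible rational roots are divisors of -15. Testing v = 5 gives 0, so (v - 5) is a factor.
Divide: v³ - 11v² + 33v - 15 = (v - 5)(v² - 6v + 3).
Apply the quadratic formula to v² - 6v + 3 = 0: v = (6 ± √24)/2, i.e. v ≈ 5.4495 or v ≈ 0.5505.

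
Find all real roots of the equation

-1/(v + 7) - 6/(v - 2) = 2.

v = -7.7231 or v = -0.7769

Multiply both sides by (v + 7)(v - 2):
-(v - 2) - 6(v + 7) = 2(v + 7)(v - 2).
Expand and collect terms: 2v² + 17v + 12 = 0.
By the quadratic formula, v = (-17 ± √193) / 4, so v ≈ -0.7769 or v ≈ -7.7231.
Neither value makes a denominator zero (v ≠ -7, v ≠ 2), so both are valid.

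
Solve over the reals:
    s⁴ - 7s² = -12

Let u = s². The equation becomes u² - 7u + 12 = 0.
Factor: (u - 3)(u - 4) = 0, so u = 3 or u = 4.
s² = 3 gives s = ±√(3) ≈ ±1.7321.
s² = 4 gives s = ±2.

s = -2 or s = -1.7321 or s = 1.7321 or s = 2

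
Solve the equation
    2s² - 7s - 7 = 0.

Discriminant: (-7)² − 4·2·(-7) = 105.
Quadratic formula: s = (7 ± √105) / 4.
So s = 7/4 + √(105)/4 ≈ 4.3117 or s = 7/4 - √(105)/4 ≈ -0.8117.

s = -0.8117 or s = 4.3117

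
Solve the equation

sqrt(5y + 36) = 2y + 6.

Square both sides: 5y + 36 = (2y + 6)^2.
Expand and rearrange: 4y^2 + 19y = 0.
Solving gives y = 0 or y = -4.75.
Check each candidate in the original equation:
  y = 0: sqrt(36) = 6, while 2y + 6 = 6 — valid.
  y = -4.75: sqrt(12.25) = 3.5, while 2y + 6 = -3.5 — extraneous.

y = 0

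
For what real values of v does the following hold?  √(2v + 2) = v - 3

Square both sides: 2v + 2 = (v - 3)².
Expand and rearrange: v² - 8v + 7 = 0.
Solving gives v = 7 or v = 1.
Check each candidate in the original equation:
  v = 7: √(16) = 4, while v - 3 = 4 — valid.
  v = 1: √(4) = 2, while v - 3 = -2 — extraneous.

v = 7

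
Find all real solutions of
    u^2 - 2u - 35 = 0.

Factor: (u + 5)(u - 7) = 0.
So u = -5 or u = 7.

u = -5 or u = 7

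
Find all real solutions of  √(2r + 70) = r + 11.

Square both sides: 2r + 70 = (r + 11)².
Expand and rearrange: r² + 20r + 51 = 0.
Solving gives r = -3 or r = -17.
Check each candidate in the original equation:
  r = -3: √(64) = 8, while r + 11 = 8 — valid.
  r = -17: √(36) = 6, while r + 11 = -6 — extraneous.

r = -3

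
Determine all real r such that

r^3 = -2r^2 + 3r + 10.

Rearrange: r^3 + 2r^2 - 3r - 10 = 0.
Possible rational roots are divisors of -10. Testing r = 2 gives 0, so (r - 2) is a factor.
Divide: r^3 + 2r^2 - 3r - 10 = (r - 2)(r^2 + 4r + 5).
The quadratic r^2 + 4r + 5 has discriminant -4 < 0, so no further real roots.

r = 2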